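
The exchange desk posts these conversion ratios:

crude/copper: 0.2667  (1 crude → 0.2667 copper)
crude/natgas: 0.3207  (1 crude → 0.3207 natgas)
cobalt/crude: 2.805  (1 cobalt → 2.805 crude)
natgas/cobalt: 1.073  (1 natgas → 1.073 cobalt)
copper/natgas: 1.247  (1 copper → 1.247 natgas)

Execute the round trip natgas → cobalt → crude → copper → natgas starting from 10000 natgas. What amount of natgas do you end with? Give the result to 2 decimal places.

10000 natgas × 1.073 = 10730 cobalt
10730 cobalt × 2.805 = 30097.65 crude
30097.65 crude × 0.2667 = 8027.043255 copper
8027.043255 copper × 1.247 = 10009.722938985 natgas

10009.72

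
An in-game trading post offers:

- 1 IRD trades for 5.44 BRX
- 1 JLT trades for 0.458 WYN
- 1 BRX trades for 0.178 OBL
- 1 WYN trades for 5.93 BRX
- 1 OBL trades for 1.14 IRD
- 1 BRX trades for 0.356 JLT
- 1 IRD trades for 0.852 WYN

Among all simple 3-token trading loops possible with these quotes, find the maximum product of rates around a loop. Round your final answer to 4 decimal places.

1.1039

OBL→IRD→BRX→OBL: 1.14 × 5.44 × 0.178 = 1.10388
JLT→WYN→BRX→JLT: 0.458 × 5.93 × 0.356 = 0.96687
Maximum is OBL→IRD→BRX→OBL at 1.1039; arbitrage exists.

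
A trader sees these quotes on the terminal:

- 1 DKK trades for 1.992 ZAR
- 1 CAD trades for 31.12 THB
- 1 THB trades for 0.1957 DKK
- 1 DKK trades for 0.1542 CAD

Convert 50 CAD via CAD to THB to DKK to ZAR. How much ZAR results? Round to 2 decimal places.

50 CAD × 31.12 = 1556 THB
1556 THB × 0.1957 = 304.5092 DKK
304.5092 DKK × 1.992 = 606.5823264 ZAR

606.58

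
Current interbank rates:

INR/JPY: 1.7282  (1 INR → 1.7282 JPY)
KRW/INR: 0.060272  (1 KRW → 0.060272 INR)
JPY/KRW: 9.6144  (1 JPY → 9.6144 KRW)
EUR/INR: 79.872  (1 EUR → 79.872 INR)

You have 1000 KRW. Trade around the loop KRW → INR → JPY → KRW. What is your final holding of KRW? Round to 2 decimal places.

1001.46

1000 KRW × 0.060272 = 60.272 INR
60.272 INR × 1.7282 = 104.1620704 JPY
104.1620704 JPY × 9.6144 = 1001.45580965376 KRW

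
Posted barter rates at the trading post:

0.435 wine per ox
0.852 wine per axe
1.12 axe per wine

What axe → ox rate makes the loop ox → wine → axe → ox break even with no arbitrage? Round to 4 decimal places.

Known legs of the cycle: 0.435 × 1.12 = 0.4872
For no arbitrage the full-cycle product must be 1, so the missing rate is 1 / 0.4872 ≈ 2.052545.

2.0525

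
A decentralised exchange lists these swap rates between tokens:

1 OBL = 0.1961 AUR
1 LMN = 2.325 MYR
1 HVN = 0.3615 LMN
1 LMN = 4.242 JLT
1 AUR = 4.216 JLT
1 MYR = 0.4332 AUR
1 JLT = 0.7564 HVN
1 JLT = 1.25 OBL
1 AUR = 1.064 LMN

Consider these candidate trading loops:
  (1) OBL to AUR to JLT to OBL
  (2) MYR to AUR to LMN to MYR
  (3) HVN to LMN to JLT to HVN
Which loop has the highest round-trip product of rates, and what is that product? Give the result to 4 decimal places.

1.1599

(1) 0.1961 × 4.216 × 1.25 = 1.03345
(2) 0.4332 × 1.064 × 2.325 = 1.07165
(3) 0.3615 × 4.242 × 0.7564 = 1.15993
Highest is cycle (3) at 1.1599 (>1, arbitrage).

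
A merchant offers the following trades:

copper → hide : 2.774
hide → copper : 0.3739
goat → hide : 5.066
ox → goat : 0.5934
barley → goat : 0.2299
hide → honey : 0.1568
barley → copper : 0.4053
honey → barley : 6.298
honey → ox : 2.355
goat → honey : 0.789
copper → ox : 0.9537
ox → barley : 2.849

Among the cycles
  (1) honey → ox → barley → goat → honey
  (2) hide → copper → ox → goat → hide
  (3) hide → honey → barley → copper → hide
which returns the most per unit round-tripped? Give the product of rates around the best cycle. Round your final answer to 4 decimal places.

1.2170

(1) 2.355 × 2.849 × 0.2299 × 0.789 = 1.21702
(2) 0.3739 × 0.9537 × 0.5934 × 5.066 = 1.07196
(3) 0.1568 × 6.298 × 0.4053 × 2.774 = 1.11028
Highest is cycle (1) at 1.2170 (>1, arbitrage).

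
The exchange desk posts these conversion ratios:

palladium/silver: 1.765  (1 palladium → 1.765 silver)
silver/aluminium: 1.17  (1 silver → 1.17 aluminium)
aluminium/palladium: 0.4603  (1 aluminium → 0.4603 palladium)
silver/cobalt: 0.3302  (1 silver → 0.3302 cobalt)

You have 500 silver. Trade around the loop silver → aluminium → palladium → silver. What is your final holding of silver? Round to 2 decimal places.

475.27

500 silver × 1.17 = 585 aluminium
585 aluminium × 0.4603 = 269.2755 palladium
269.2755 palladium × 1.765 = 475.2712575 silver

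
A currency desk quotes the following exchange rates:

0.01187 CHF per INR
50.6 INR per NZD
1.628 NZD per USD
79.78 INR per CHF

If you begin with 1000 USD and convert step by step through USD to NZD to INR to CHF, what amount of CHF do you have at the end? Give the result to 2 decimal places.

1000 USD × 1.628 = 1628 NZD
1628 NZD × 50.6 = 82376.8 INR
82376.8 INR × 0.01187 = 977.812616 CHF

977.81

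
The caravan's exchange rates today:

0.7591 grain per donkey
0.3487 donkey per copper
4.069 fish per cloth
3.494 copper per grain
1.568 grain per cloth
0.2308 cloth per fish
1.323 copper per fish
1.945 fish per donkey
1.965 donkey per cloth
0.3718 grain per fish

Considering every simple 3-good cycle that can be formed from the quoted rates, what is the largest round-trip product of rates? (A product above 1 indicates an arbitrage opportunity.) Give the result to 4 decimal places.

donkey→grain→copper→donkey: 0.7591 × 3.494 × 0.3487 = 0.92486
donkey→fish→copper→donkey: 1.945 × 1.323 × 0.3487 = 0.89729
cloth→donkey→fish→cloth: 1.965 × 1.945 × 0.2308 = 0.88210
Maximum is donkey→grain→copper→donkey at 0.9249; no arbitrage — every cycle loses value.

0.9249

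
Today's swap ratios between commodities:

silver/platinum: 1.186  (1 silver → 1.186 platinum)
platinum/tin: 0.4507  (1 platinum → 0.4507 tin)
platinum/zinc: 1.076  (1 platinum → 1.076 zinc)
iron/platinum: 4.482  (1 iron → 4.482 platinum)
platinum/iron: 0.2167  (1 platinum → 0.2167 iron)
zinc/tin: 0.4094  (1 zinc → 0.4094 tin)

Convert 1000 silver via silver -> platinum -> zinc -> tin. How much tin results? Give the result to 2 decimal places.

1000 silver × 1.186 = 1186 platinum
1186 platinum × 1.076 = 1276.136 zinc
1276.136 zinc × 0.4094 = 522.4500784 tin

522.45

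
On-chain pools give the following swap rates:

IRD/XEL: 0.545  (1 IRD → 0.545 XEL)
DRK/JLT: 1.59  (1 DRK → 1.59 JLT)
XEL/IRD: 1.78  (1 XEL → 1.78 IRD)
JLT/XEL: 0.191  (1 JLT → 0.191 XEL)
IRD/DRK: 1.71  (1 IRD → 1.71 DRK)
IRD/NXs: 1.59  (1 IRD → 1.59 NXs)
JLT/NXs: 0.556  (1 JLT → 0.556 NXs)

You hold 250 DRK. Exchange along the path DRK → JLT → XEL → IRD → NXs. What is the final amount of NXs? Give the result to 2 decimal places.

250 DRK × 1.59 = 397.5 JLT
397.5 JLT × 0.191 = 75.9225 XEL
75.9225 XEL × 1.78 = 135.14205 IRD
135.14205 IRD × 1.59 = 214.8758595 NXs

214.88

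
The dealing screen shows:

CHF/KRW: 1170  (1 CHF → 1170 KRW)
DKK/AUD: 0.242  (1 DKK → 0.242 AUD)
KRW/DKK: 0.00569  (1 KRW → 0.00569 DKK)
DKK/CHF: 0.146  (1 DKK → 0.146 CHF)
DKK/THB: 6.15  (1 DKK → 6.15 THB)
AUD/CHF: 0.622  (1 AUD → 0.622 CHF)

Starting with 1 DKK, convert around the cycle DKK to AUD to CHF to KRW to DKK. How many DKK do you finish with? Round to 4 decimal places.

1.0021

1 DKK × 0.242 = 0.242 AUD
0.242 AUD × 0.622 = 0.150524 CHF
0.150524 CHF × 1170 = 176.11308 KRW
176.11308 KRW × 0.00569 = 1.0020834252 DKK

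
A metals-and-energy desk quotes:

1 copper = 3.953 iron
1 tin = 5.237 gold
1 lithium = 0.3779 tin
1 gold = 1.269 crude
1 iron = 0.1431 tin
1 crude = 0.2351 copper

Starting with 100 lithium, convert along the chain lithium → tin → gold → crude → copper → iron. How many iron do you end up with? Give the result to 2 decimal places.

100 lithium × 0.3779 = 37.79 tin
37.79 tin × 5.237 = 197.90623 gold
197.90623 gold × 1.269 = 251.14300587 crude
251.14300587 crude × 0.2351 = 59.043720680037 copper
59.043720680037 copper × 3.953 = 233.399827848186261 iron

233.40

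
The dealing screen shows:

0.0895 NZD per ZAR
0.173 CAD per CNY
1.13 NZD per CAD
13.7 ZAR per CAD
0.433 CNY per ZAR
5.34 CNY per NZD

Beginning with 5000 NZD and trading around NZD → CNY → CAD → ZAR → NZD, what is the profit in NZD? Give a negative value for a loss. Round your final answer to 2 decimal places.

5000 NZD × 5.34 = 26700 CNY
26700 CNY × 0.173 = 4619.1 CAD
4619.1 CAD × 13.7 = 63281.67 ZAR
63281.67 ZAR × 0.0895 = 5663.709465 NZD
Net change: 5663.709465 − 5000 = 663.709465 NZD

663.71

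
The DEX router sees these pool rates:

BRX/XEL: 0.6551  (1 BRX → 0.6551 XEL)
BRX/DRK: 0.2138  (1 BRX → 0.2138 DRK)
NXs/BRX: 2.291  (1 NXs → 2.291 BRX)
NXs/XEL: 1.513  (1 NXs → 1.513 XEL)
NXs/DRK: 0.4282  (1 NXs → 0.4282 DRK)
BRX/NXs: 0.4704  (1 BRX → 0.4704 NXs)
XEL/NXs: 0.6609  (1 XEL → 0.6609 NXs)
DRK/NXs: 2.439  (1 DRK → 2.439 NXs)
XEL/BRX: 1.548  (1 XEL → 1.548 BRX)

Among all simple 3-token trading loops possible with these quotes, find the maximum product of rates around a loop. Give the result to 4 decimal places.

1.1947

NXs→BRX→DRK→NXs: 2.291 × 0.2138 × 2.439 = 1.19466
NXs→XEL→BRX→NXs: 1.513 × 1.548 × 0.4704 = 1.10174
NXs→BRX→XEL→NXs: 2.291 × 0.6551 × 0.6609 = 0.99190
Maximum is NXs→BRX→DRK→NXs at 1.1947; arbitrage exists.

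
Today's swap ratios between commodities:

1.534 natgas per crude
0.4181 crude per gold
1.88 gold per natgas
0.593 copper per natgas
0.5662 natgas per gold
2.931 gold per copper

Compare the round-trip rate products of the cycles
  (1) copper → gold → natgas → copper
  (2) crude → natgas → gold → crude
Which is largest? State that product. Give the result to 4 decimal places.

(1) 2.931 × 0.5662 × 0.593 = 0.98410
(2) 1.534 × 1.88 × 0.4181 = 1.20577
Highest is cycle (2) at 1.2058 (>1, arbitrage).

1.2058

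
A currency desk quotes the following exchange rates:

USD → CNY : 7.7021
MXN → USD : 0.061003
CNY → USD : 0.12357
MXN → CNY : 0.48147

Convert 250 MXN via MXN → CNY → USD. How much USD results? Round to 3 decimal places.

14.874

250 MXN × 0.48147 = 120.3675 CNY
120.3675 CNY × 0.12357 = 14.873811975 USD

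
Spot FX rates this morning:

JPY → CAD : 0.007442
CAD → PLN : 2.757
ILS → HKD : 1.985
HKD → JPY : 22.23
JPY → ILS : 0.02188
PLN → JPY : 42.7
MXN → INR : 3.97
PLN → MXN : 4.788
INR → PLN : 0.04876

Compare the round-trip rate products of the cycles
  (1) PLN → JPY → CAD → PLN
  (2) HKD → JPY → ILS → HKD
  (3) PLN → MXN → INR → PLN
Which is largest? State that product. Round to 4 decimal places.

(1) 42.7 × 0.007442 × 2.757 = 0.87610
(2) 22.23 × 0.02188 × 1.985 = 0.96549
(3) 4.788 × 3.97 × 0.04876 = 0.92685
Highest is cycle (2) at 0.9655 (≤1, no arbitrage).

0.9655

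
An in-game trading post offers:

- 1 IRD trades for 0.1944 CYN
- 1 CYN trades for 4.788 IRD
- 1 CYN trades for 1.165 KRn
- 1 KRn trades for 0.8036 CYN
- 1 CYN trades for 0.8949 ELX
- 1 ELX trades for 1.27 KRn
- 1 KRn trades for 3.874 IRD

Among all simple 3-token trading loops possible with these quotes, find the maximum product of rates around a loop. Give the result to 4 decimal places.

KRn→CYN→ELX→KRn: 0.8036 × 0.8949 × 1.27 = 0.91331
IRD→CYN→KRn→IRD: 0.1944 × 1.165 × 3.874 = 0.87737
Maximum is KRn→CYN→ELX→KRn at 0.9133; no arbitrage — every cycle loses value.

0.9133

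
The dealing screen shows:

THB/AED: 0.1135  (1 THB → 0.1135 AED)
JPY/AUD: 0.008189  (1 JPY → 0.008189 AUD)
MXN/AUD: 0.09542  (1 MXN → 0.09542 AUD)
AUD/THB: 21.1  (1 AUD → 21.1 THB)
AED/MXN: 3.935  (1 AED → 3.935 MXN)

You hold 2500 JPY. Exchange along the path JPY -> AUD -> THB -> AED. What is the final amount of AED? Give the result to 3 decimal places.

2500 JPY × 0.008189 = 20.4725 AUD
20.4725 AUD × 21.1 = 431.96975 THB
431.96975 THB × 0.1135 = 49.028566625 AED

49.029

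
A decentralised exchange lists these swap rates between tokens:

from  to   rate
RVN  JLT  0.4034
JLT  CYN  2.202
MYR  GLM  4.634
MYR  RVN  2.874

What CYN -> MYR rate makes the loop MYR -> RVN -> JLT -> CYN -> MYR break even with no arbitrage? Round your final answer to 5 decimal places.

Known legs of the cycle: 2.874 × 0.4034 × 2.202 = 2.5529362632
For no arbitrage the full-cycle product must be 1, so the missing rate is 1 / 2.5529362632 ≈ 0.3917058.

0.39171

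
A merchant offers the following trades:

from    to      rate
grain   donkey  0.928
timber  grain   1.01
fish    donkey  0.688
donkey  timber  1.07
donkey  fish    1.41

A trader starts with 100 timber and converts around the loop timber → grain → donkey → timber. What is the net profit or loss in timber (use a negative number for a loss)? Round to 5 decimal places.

100 timber × 1.01 = 101 grain
101 grain × 0.928 = 93.728 donkey
93.728 donkey × 1.07 = 100.28896 timber
Net change: 100.28896 − 100 = 0.28896 timber

0.28896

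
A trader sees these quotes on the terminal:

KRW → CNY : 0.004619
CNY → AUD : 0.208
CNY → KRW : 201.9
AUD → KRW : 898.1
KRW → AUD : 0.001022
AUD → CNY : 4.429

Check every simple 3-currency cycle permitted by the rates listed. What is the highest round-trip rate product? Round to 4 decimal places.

KRW→AUD→CNY→KRW: 0.001022 × 4.429 × 201.9 = 0.91389
KRW→CNY→AUD→KRW: 0.004619 × 0.208 × 898.1 = 0.86285
Maximum is KRW→AUD→CNY→KRW at 0.9139; no arbitrage — every cycle loses value.

0.9139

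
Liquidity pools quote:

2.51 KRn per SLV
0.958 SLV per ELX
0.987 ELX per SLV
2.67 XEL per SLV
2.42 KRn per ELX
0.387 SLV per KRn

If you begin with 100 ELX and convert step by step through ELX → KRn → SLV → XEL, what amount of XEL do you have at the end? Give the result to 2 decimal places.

250.06

100 ELX × 2.42 = 242 KRn
242 KRn × 0.387 = 93.654 SLV
93.654 SLV × 2.67 = 250.05618 XEL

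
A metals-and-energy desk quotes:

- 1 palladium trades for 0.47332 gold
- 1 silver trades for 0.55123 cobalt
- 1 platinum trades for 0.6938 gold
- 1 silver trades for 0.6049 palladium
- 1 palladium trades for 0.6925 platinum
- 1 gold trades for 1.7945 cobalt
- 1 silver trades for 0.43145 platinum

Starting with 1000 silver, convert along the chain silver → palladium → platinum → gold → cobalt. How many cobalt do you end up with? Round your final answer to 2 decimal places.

1000 silver × 0.6049 = 604.9 palladium
604.9 palladium × 0.6925 = 418.89325 platinum
418.89325 platinum × 0.6938 = 290.62813685 gold
290.62813685 gold × 1.7945 = 521.532191577325 cobalt

521.53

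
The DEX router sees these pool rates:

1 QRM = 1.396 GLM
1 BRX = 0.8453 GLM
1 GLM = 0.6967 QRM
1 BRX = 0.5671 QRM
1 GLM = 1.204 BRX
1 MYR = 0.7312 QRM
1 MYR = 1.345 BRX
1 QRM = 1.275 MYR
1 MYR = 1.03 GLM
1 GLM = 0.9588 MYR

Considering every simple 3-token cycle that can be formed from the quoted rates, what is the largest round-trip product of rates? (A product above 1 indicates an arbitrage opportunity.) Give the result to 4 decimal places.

1.0901

BRX→GLM→MYR→BRX: 0.8453 × 0.9588 × 1.345 = 1.09009
QRM→GLM→MYR→QRM: 1.396 × 0.9588 × 0.7312 = 0.97870
BRX→QRM→MYR→BRX: 0.5671 × 1.275 × 1.345 = 0.97251
BRX→QRM→GLM→BRX: 0.5671 × 1.396 × 1.204 = 0.95317
QRM→MYR→GLM→QRM: 1.275 × 1.03 × 0.6967 = 0.91494
Maximum is BRX→GLM→MYR→BRX at 1.0901; arbitrage exists.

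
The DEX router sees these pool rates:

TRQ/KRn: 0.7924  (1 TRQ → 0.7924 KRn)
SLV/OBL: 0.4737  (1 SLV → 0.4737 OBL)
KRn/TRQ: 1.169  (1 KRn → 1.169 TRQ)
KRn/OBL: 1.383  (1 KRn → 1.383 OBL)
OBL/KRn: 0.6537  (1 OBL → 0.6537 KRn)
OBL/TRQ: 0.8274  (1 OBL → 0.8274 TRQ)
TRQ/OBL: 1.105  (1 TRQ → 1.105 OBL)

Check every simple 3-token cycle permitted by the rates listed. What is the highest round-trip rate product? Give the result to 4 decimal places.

KRn→OBL→TRQ→KRn: 1.383 × 0.8274 × 0.7924 = 0.90674
KRn→TRQ→OBL→KRn: 1.169 × 1.105 × 0.6537 = 0.84441
Maximum is KRn→OBL→TRQ→KRn at 0.9067; no arbitrage — every cycle loses value.

0.9067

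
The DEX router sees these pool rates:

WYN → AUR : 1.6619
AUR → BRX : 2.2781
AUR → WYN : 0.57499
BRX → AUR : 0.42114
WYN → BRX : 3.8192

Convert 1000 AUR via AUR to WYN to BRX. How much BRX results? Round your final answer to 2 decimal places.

2196.00

1000 AUR × 0.57499 = 574.99 WYN
574.99 WYN × 3.8192 = 2196.001808 BRX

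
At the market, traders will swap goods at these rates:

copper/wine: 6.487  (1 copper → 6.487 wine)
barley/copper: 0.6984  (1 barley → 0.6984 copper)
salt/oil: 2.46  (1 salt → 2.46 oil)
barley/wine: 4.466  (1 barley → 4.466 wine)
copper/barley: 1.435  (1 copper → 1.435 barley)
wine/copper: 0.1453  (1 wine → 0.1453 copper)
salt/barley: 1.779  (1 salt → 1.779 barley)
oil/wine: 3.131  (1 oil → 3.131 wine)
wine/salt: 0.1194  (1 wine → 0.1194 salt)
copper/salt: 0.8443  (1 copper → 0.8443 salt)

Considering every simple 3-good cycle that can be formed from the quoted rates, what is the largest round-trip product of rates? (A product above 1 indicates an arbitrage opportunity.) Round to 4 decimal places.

barley→copper→salt→barley: 0.6984 × 0.8443 × 1.779 = 1.04900
barley→wine→salt→barley: 4.466 × 0.1194 × 1.779 = 0.94863
barley→wine→copper→barley: 4.466 × 0.1453 × 1.435 = 0.93119
oil→wine→salt→oil: 3.131 × 0.1194 × 2.46 = 0.91965
Maximum is barley→copper→salt→barley at 1.0490; arbitrage exists.

1.0490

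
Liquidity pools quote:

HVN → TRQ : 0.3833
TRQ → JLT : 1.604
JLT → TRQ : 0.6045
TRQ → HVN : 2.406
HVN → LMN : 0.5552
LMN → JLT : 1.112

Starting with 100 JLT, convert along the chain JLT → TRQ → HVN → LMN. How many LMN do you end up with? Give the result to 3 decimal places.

80.750

100 JLT × 0.6045 = 60.45 TRQ
60.45 TRQ × 2.406 = 145.4427 HVN
145.4427 HVN × 0.5552 = 80.74978704 LMN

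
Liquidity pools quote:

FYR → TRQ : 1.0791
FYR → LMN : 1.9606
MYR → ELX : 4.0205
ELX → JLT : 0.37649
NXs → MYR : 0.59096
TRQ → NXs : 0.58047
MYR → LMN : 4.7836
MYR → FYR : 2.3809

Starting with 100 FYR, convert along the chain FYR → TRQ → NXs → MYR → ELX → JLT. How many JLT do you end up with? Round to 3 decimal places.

100 FYR × 1.0791 = 107.91 TRQ
107.91 TRQ × 0.58047 = 62.6385177 NXs
62.6385177 NXs × 0.59096 = 37.016858419992 MYR
37.016858419992 MYR × 4.0205 = 148.826279277577836 ELX
148.826279277577836 ELX × 0.37649 = 56.03160588521527947564 JLT

56.032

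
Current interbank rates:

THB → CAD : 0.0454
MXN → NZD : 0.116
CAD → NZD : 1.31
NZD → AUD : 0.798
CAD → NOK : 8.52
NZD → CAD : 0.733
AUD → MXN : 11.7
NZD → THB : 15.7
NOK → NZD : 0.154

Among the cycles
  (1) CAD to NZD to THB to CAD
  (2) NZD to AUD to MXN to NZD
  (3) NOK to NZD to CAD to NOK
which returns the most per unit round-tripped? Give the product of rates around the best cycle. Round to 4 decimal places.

1.0830

(1) 1.31 × 15.7 × 0.0454 = 0.93374
(2) 0.798 × 11.7 × 0.116 = 1.08305
(3) 0.154 × 0.733 × 8.52 = 0.96175
Highest is cycle (2) at 1.0830 (>1, arbitrage).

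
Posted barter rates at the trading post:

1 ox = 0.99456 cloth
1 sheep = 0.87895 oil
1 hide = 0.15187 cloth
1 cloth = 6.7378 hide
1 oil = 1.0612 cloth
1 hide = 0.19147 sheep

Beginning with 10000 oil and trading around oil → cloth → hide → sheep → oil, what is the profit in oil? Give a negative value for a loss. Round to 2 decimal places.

10000 oil × 1.0612 = 10612 cloth
10612 cloth × 6.7378 = 71501.5336 hide
71501.5336 hide × 0.19147 = 13690.398638392 sheep
13690.398638392 sheep × 0.87895 = 12033.1758832146484 oil
Net change: 12033.1758832146484 − 10000 = 2033.1758832146484 oil

2033.18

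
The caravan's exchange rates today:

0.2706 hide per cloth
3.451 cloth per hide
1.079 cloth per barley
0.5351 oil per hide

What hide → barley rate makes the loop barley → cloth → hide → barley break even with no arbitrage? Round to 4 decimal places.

3.4249

Known legs of the cycle: 1.079 × 0.2706 = 0.2919774
For no arbitrage the full-cycle product must be 1, so the missing rate is 1 / 0.2919774 ≈ 3.424923.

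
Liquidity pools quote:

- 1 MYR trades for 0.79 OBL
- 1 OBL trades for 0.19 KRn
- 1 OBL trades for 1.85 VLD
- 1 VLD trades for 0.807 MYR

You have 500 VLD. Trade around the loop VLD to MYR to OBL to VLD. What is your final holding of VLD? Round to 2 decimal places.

500 VLD × 0.807 = 403.5 MYR
403.5 MYR × 0.79 = 318.765 OBL
318.765 OBL × 1.85 = 589.71525 VLD

589.72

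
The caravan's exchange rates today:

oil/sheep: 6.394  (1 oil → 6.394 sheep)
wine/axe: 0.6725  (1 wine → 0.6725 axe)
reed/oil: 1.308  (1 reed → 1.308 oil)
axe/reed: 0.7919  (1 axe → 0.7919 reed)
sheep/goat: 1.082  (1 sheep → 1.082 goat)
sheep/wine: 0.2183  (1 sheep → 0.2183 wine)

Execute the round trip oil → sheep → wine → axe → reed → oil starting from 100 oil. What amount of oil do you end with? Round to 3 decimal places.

97.229

100 oil × 6.394 = 639.4 sheep
639.4 sheep × 0.2183 = 139.58102 wine
139.58102 wine × 0.6725 = 93.86823595 axe
93.86823595 axe × 0.7919 = 74.334256048805 reed
74.334256048805 reed × 1.308 = 97.22920691183694 oil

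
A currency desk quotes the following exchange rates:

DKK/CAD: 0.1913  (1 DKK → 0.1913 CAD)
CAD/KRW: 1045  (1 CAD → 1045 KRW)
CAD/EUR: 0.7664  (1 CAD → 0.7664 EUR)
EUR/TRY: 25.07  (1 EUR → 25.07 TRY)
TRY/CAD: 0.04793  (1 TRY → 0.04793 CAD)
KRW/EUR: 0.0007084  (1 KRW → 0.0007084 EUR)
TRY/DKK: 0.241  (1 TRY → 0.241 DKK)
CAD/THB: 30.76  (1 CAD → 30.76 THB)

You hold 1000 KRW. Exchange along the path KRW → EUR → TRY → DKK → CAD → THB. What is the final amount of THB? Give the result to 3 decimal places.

1000 KRW × 0.0007084 = 0.7084 EUR
0.7084 EUR × 25.07 = 17.759588 TRY
17.759588 TRY × 0.241 = 4.280060708 DKK
4.280060708 DKK × 0.1913 = 0.8187756134404 CAD
0.8187756134404 CAD × 30.76 = 25.185537869426704 THB

25.186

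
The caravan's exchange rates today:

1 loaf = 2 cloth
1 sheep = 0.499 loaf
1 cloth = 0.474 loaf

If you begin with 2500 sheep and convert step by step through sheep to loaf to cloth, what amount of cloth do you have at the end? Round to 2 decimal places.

2495.00

2500 sheep × 0.499 = 1247.5 loaf
1247.5 loaf × 2 = 2495 cloth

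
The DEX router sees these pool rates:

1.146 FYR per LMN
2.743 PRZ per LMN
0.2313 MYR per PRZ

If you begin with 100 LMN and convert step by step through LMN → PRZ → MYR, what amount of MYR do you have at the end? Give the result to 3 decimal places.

100 LMN × 2.743 = 274.3 PRZ
274.3 PRZ × 0.2313 = 63.44559 MYR

63.446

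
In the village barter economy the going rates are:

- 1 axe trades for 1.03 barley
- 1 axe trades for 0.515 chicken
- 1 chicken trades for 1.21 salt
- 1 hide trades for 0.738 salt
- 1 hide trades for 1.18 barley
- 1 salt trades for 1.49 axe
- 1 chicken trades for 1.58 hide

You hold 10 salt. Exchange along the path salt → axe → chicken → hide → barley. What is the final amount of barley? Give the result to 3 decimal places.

10 salt × 1.49 = 14.9 axe
14.9 axe × 0.515 = 7.6735 chicken
7.6735 chicken × 1.58 = 12.12413 hide
12.12413 hide × 1.18 = 14.3064734 barley

14.306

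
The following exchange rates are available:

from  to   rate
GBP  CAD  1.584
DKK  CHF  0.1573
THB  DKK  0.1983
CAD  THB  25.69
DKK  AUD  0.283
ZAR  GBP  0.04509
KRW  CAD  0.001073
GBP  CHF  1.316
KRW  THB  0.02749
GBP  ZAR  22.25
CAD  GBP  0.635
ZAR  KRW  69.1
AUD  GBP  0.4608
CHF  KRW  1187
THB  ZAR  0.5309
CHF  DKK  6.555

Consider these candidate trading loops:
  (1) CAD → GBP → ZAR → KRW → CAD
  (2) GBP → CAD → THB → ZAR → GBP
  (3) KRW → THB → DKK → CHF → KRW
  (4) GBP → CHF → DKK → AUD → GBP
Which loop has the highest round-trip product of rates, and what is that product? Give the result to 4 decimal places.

1.1249

(1) 0.635 × 22.25 × 69.1 × 0.001073 = 1.04757
(2) 1.584 × 25.69 × 0.5309 × 0.04509 = 0.97412
(3) 0.02749 × 0.1983 × 0.1573 × 1187 = 1.01783
(4) 1.316 × 6.555 × 0.283 × 0.4608 = 1.12494
Highest is cycle (4) at 1.1249 (>1, arbitrage).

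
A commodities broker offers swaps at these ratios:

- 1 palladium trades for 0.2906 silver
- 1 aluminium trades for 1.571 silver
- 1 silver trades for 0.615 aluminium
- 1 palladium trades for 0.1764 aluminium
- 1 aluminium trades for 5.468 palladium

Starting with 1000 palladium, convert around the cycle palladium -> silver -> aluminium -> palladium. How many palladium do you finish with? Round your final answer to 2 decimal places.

1000 palladium × 0.2906 = 290.6 silver
290.6 silver × 0.615 = 178.719 aluminium
178.719 aluminium × 5.468 = 977.235492 palladium

977.24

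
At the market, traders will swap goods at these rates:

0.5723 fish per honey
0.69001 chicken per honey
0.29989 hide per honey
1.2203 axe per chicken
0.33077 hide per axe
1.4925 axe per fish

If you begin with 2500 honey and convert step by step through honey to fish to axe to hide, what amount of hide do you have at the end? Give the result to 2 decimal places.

2500 honey × 0.5723 = 1430.75 fish
1430.75 fish × 1.4925 = 2135.394375 axe
2135.394375 axe × 0.33077 = 706.32439741875 hide

706.32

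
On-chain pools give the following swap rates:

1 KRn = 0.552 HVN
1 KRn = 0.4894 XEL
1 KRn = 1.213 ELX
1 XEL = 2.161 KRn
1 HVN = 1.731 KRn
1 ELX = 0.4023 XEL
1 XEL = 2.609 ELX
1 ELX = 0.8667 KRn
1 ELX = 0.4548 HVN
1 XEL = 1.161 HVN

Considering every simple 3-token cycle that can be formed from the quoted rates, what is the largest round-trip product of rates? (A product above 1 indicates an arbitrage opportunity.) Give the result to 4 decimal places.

1.1066

KRn→XEL→ELX→KRn: 0.4894 × 2.609 × 0.8667 = 1.10664
KRn→ELX→XEL→KRn: 1.213 × 0.4023 × 2.161 = 1.05455
KRn→XEL→HVN→KRn: 0.4894 × 1.161 × 1.731 = 0.98354
KRn→ELX→HVN→KRn: 1.213 × 0.4548 × 1.731 = 0.95494
Maximum is KRn→XEL→ELX→KRn at 1.1066; arbitrage exists.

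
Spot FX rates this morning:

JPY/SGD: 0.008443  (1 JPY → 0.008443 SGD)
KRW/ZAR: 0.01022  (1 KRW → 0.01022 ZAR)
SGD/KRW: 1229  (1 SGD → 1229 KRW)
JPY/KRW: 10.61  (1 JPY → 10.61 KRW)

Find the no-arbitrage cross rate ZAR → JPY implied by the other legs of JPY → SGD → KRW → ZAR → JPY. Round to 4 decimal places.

Known legs of the cycle: 0.008443 × 1229 × 0.01022 = 0.10604728834
For no arbitrage the full-cycle product must be 1, so the missing rate is 1 / 0.10604728834 ≈ 9.429755.

9.4298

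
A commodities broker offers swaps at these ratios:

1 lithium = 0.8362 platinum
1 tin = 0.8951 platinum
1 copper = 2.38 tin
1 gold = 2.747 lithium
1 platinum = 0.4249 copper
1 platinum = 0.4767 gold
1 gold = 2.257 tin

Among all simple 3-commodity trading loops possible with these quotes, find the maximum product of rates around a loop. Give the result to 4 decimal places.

lithium→platinum→gold→lithium: 0.8362 × 0.4767 × 2.747 = 1.09500
tin→platinum→gold→tin: 0.8951 × 0.4767 × 2.257 = 0.96305
tin→platinum→copper→tin: 0.8951 × 0.4249 × 2.38 = 0.90518
Maximum is lithium→platinum→gold→lithium at 1.0950; arbitrage exists.

1.0950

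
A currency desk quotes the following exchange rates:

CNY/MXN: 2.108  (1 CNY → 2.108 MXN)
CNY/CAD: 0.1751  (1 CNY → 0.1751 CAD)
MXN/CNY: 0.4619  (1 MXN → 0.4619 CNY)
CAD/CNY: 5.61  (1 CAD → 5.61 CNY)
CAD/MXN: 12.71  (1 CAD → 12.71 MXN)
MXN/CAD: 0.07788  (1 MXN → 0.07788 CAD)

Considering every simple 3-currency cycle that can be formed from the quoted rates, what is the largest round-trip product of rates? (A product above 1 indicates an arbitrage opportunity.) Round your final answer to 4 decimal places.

1.0280

CNY→CAD→MXN→CNY: 0.1751 × 12.71 × 0.4619 = 1.02797
CNY→MXN→CAD→CNY: 2.108 × 0.07788 × 5.61 = 0.92100
Maximum is CNY→CAD→MXN→CNY at 1.0280; arbitrage exists.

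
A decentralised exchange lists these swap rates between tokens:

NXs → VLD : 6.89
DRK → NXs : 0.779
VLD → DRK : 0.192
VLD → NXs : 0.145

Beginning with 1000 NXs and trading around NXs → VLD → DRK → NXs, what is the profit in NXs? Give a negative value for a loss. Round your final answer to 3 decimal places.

30.524

1000 NXs × 6.89 = 6890 VLD
6890 VLD × 0.192 = 1322.88 DRK
1322.88 DRK × 0.779 = 1030.52352 NXs
Net change: 1030.52352 − 1000 = 30.52352 NXs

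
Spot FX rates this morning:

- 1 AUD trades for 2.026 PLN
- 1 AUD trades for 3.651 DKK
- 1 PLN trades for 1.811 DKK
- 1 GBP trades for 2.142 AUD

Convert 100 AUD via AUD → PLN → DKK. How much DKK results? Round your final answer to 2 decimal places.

100 AUD × 2.026 = 202.6 PLN
202.6 PLN × 1.811 = 366.9086 DKK

366.91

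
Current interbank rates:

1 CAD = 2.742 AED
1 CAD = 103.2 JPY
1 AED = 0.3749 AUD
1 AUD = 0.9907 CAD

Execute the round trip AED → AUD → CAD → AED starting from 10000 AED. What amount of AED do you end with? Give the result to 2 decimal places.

10184.16

10000 AED × 0.3749 = 3749 AUD
3749 AUD × 0.9907 = 3714.1343 CAD
3714.1343 CAD × 2.742 = 10184.1562506 AED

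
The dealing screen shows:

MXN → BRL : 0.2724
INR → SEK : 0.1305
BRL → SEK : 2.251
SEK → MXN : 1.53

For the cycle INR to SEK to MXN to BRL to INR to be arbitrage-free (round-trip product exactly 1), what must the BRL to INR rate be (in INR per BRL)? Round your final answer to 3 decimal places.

Known legs of the cycle: 0.1305 × 1.53 × 0.2724 = 0.054388746
For no arbitrage the full-cycle product must be 1, so the missing rate is 1 / 0.054388746 ≈ 18.38616.

18.386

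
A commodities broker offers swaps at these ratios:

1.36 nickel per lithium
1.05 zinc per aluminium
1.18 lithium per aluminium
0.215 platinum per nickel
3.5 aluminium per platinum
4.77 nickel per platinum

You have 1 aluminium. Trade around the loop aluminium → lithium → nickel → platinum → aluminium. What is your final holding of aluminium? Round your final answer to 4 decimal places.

1 aluminium × 1.18 = 1.18 lithium
1.18 lithium × 1.36 = 1.6048 nickel
1.6048 nickel × 0.215 = 0.345032 platinum
0.345032 platinum × 3.5 = 1.207612 aluminium

1.2076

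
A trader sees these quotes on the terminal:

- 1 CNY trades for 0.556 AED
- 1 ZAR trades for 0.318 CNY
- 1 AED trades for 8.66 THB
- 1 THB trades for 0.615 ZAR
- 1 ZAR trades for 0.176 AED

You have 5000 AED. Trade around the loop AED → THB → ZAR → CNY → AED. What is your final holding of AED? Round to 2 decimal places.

5000 AED × 8.66 = 43300 THB
43300 THB × 0.615 = 26629.5 ZAR
26629.5 ZAR × 0.318 = 8468.181 CNY
8468.181 CNY × 0.556 = 4708.308636 AED

4708.31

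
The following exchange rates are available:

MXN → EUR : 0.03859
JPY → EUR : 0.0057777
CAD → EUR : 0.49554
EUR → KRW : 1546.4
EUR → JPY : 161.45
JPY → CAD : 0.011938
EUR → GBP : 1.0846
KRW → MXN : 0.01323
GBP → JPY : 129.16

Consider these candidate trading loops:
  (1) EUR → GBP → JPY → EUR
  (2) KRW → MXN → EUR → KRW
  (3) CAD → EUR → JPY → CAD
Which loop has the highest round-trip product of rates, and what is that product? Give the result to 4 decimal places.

(1) 1.0846 × 129.16 × 0.0057777 = 0.80938
(2) 0.01323 × 0.03859 × 1546.4 = 0.78951
(3) 0.49554 × 161.45 × 0.011938 = 0.95510
Highest is cycle (3) at 0.9551 (≤1, no arbitrage).

0.9551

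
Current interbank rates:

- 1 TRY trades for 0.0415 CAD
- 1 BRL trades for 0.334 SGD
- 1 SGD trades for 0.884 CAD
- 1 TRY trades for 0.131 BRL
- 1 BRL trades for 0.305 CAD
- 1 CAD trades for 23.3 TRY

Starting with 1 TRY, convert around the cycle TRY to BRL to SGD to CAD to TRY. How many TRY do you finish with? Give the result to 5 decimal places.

1 TRY × 0.131 = 0.131 BRL
0.131 BRL × 0.334 = 0.043754 SGD
0.043754 SGD × 0.884 = 0.038678536 CAD
0.038678536 CAD × 23.3 = 0.9012098888 TRY

0.90121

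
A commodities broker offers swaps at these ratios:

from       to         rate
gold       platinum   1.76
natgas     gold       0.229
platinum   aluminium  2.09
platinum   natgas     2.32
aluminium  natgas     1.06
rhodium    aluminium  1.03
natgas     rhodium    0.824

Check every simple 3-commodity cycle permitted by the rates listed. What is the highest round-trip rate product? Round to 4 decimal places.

0.9351

natgas→gold→platinum→natgas: 0.229 × 1.76 × 2.32 = 0.93505
rhodium→aluminium→natgas→rhodium: 1.03 × 1.06 × 0.824 = 0.89964
Maximum is natgas→gold→platinum→natgas at 0.9351; no arbitrage — every cycle loses value.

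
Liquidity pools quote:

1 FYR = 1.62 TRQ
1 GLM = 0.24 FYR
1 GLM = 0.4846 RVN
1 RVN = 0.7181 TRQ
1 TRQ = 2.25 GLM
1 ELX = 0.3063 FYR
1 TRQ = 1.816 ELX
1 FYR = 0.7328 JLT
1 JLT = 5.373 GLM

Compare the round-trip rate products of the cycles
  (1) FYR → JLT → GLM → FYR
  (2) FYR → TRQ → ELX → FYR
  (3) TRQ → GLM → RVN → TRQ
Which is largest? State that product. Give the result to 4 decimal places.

0.9450

(1) 0.7328 × 5.373 × 0.24 = 0.94496
(2) 1.62 × 1.816 × 0.3063 = 0.90111
(3) 2.25 × 0.4846 × 0.7181 = 0.78298
Highest is cycle (1) at 0.9450 (≤1, no arbitrage).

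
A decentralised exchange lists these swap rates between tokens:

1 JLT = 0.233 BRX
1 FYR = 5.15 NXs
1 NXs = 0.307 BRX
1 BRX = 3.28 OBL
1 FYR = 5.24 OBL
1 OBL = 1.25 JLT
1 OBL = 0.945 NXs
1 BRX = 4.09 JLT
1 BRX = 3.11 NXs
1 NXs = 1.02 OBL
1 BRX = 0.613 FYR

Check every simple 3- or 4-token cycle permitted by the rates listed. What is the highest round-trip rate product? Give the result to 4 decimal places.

0.9692

FYR→NXs→BRX→FYR: 5.15 × 0.307 × 0.613 = 0.96918
JLT→BRX→OBL→JLT: 0.233 × 3.28 × 1.25 = 0.95530
OBL→NXs→BRX→OBL: 0.945 × 0.307 × 3.28 = 0.95158
JLT→BRX→FYR→OBL→JLT: 0.233 × 0.613 × 5.24 × 1.25 = 0.93553
OBL→NXs→BRX→FYR→OBL: 0.945 × 0.307 × 0.613 × 5.24 = 0.93188
JLT→BRX→NXs→OBL→JLT: 0.233 × 3.11 × 1.02 × 1.25 = 0.92390
Maximum is FYR→NXs→BRX→FYR at 0.9692; no arbitrage — every cycle loses value.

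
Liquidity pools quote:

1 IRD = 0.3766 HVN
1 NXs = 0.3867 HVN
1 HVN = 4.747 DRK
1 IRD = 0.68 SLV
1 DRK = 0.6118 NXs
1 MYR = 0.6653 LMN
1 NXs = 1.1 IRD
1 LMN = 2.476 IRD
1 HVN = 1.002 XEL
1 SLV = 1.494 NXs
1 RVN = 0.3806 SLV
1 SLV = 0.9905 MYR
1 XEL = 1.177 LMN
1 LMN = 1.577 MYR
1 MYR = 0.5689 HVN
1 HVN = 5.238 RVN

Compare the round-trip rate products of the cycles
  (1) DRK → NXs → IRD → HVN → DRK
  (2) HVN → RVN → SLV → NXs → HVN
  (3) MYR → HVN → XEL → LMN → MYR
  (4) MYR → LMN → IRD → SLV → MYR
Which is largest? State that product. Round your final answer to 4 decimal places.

(1) 0.6118 × 1.1 × 0.3766 × 4.747 = 1.20310
(2) 5.238 × 0.3806 × 1.494 × 0.3867 = 1.15175
(3) 0.5689 × 1.002 × 1.177 × 1.577 = 1.05806
(4) 0.6653 × 2.476 × 0.68 × 0.9905 = 1.10951
Highest is cycle (1) at 1.2031 (>1, arbitrage).

1.2031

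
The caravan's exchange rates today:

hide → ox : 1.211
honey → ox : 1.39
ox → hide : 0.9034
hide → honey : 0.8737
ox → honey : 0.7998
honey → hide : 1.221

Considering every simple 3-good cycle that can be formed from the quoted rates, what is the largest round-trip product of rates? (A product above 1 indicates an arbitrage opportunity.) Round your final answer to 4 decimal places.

1.1826

ox→honey→hide→ox: 0.7998 × 1.221 × 1.211 = 1.18261
ox→hide→honey→ox: 0.9034 × 0.8737 × 1.39 = 1.09713
Maximum is ox→honey→hide→ox at 1.1826; arbitrage exists.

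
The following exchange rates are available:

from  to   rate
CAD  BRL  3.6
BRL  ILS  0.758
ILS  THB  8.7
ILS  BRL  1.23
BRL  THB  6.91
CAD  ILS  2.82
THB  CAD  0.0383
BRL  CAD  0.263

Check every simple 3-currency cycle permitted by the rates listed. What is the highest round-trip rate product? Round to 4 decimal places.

THB→CAD→BRL→THB: 0.0383 × 3.6 × 6.91 = 0.95275
THB→CAD→ILS→THB: 0.0383 × 2.82 × 8.7 = 0.93965
CAD→ILS→BRL→CAD: 2.82 × 1.23 × 0.263 = 0.91224
Maximum is THB→CAD→BRL→THB at 0.9528; no arbitrage — every cycle loses value.

0.9528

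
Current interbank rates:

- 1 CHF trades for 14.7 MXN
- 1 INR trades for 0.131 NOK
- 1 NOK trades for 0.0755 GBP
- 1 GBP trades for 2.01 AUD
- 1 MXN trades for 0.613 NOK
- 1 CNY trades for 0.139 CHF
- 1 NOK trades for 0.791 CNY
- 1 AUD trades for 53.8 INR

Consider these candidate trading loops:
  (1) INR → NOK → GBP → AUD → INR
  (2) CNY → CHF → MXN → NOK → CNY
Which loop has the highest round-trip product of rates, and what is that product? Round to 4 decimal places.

1.0695

(1) 0.131 × 0.0755 × 2.01 × 53.8 = 1.06954
(2) 0.139 × 14.7 × 0.613 × 0.791 = 0.99076
Highest is cycle (1) at 1.0695 (>1, arbitrage).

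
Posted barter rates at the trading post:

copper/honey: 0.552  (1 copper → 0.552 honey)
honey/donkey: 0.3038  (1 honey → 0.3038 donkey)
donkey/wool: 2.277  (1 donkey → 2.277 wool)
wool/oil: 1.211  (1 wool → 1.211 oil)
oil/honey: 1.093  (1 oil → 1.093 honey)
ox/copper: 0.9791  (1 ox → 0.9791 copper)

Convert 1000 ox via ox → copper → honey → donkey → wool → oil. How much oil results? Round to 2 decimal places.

1000 ox × 0.9791 = 979.1 copper
979.1 copper × 0.552 = 540.4632 honey
540.4632 honey × 0.3038 = 164.19272016 donkey
164.19272016 donkey × 2.277 = 373.86682380432 wool
373.86682380432 wool × 1.211 = 452.75272362703152 oil

452.75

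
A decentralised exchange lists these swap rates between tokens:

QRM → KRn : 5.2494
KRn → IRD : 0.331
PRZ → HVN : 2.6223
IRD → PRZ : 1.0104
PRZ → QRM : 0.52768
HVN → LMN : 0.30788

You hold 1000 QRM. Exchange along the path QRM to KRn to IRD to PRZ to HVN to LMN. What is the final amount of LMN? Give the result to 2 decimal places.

1000 QRM × 5.2494 = 5249.4 KRn
5249.4 KRn × 0.331 = 1737.5514 IRD
1737.5514 IRD × 1.0104 = 1755.62193456 PRZ
1755.62193456 PRZ × 2.6223 = 4603.767398996688 HVN
4603.767398996688 HVN × 0.30788 = 1417.40790680310030144 LMN

1417.41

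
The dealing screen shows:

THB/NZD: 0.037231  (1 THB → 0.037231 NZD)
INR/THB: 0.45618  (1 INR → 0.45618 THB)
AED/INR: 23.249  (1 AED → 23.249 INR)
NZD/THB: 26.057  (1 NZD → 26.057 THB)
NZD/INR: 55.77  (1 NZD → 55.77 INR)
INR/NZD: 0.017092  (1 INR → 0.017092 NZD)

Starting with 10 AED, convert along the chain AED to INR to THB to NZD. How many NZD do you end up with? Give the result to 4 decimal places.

10 AED × 23.249 = 232.49 INR
232.49 INR × 0.45618 = 106.0572882 THB
106.0572882 THB × 0.037231 = 3.9486188969742 NZD

3.9486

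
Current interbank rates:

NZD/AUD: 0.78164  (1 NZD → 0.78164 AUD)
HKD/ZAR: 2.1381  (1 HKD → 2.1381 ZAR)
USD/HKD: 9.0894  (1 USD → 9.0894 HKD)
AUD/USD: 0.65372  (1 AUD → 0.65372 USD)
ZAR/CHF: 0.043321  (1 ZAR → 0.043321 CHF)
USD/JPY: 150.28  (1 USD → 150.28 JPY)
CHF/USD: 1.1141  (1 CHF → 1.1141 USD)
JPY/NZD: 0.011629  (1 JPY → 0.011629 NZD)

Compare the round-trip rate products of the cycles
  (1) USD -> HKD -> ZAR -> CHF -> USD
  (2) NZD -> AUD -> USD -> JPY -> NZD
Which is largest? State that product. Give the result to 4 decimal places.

(1) 9.0894 × 2.1381 × 0.043321 × 1.1141 = 0.93796
(2) 0.78164 × 0.65372 × 150.28 × 0.011629 = 0.89298
Highest is cycle (1) at 0.9380 (≤1, no arbitrage).

0.9380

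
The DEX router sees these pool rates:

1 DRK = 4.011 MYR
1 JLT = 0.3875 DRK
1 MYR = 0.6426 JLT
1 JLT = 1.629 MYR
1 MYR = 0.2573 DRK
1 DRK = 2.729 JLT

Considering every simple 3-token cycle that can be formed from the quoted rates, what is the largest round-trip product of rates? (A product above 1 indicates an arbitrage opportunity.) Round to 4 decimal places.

JLT→MYR→DRK→JLT: 1.629 × 0.2573 × 2.729 = 1.14384
JLT→DRK→MYR→JLT: 0.3875 × 4.011 × 0.6426 = 0.99877
Maximum is JLT→MYR→DRK→JLT at 1.1438; arbitrage exists.

1.1438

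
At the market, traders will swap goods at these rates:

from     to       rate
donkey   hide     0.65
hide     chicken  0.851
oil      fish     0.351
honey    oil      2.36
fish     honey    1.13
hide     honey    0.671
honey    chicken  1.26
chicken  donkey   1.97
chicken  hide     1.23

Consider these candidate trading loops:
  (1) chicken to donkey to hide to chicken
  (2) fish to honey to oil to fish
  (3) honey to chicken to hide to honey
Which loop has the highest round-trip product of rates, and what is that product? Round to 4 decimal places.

1.0897

(1) 1.97 × 0.65 × 0.851 = 1.08971
(2) 1.13 × 2.36 × 0.351 = 0.93605
(3) 1.26 × 1.23 × 0.671 = 1.03992
Highest is cycle (1) at 1.0897 (>1, arbitrage).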